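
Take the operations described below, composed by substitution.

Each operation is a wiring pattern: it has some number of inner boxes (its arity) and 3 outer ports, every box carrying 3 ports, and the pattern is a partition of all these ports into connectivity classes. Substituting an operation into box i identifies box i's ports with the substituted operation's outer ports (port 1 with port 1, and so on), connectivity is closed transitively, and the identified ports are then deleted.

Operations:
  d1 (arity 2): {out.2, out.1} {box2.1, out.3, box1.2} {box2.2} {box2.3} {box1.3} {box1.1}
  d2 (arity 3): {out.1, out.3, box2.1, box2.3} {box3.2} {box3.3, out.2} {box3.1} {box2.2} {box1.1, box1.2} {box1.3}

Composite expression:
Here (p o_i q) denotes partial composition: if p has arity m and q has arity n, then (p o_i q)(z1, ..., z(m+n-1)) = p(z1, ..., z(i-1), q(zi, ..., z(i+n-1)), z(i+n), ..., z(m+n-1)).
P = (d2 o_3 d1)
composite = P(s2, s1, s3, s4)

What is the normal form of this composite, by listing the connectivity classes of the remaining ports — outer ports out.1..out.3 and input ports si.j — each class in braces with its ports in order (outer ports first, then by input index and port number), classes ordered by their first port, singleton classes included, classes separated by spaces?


{out.1, out.3, s1.1, s1.3} {out.2, s3.2, s4.1} {s1.2} {s2.1, s2.2} {s2.3} {s3.1} {s3.3} {s4.2} {s4.3}

After gluing at d2, chains via deleted ports link the s-ports.
composing d1 on (s3, s4), with out.j its own outer ports: {out.1, out.2} {out.3, s3.2, s4.1} {s3.1} {s3.3} {s4.2} {s4.3}
composing d2 on (s2, s1, s3, s4), with out.j its own outer ports: {out.1, out.3, s1.1, s1.3} {out.2, s3.2, s4.1} {s1.2} {s2.1, s2.2} {s2.3} {s3.1} {s3.3} {s4.2} {s4.3}


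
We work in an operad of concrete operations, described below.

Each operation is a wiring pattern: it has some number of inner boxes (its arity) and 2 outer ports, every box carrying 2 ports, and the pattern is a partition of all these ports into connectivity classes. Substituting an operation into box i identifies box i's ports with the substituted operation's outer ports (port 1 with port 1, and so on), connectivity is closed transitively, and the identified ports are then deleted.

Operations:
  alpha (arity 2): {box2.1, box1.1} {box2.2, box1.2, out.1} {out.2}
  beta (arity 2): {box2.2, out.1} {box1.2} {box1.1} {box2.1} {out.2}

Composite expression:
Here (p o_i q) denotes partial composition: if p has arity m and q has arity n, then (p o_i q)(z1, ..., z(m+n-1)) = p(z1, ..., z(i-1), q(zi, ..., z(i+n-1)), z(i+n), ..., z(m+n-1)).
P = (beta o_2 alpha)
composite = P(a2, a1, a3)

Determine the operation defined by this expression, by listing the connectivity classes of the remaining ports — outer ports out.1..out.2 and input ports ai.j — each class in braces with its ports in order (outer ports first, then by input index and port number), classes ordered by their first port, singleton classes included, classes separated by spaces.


{out.1} {out.2} {a1.1, a3.1} {a1.2, a3.2} {a2.1} {a2.2}

Reachability decides: close wires over beta-identified ports.
the subtree at alpha composes to {out.1, a1.2, a3.2} {out.2} {a1.1, a3.1} on (a1, a3); out.j = own outer ports
the subtree at beta composes to {out.1} {out.2} {a1.1, a3.1} {a1.2, a3.2} {a2.1} {a2.2} on (a2, a1, a3); out.j = own outer ports


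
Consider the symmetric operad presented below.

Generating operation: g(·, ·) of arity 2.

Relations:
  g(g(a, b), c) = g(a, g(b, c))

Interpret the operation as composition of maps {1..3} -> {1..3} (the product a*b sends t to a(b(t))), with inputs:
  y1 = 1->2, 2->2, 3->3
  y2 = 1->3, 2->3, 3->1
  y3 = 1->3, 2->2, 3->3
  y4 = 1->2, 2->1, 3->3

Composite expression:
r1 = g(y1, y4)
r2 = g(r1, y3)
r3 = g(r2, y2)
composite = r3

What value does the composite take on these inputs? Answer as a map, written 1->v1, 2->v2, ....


1->3, 2->3, 3->3


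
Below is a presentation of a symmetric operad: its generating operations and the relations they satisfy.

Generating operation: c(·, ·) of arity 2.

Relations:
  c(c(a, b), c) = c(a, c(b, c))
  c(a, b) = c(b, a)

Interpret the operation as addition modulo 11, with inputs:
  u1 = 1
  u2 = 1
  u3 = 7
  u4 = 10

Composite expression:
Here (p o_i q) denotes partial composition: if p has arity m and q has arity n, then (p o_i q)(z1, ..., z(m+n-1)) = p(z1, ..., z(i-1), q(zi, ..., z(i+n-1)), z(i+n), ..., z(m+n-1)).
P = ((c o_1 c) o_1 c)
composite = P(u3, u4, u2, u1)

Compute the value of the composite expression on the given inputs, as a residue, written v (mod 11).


c(u3, u4) = 6
c(c(u3, u4), u2) = 7
c(c(c(u3, u4), u2), u1) = 8

8 (mod 11)


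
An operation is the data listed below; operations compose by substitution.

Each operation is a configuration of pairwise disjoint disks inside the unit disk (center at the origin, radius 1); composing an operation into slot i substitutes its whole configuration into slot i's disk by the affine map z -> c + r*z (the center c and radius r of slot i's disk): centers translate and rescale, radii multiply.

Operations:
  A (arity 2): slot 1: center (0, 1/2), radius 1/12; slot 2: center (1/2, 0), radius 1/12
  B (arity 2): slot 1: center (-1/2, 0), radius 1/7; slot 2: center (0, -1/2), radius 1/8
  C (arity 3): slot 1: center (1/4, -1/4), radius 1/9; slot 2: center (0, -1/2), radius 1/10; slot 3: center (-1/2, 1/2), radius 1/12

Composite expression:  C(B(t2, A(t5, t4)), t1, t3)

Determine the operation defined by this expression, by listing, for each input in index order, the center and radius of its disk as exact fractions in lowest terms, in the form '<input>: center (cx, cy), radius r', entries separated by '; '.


t1: center (0, -1/2), radius 1/10; t2: center (7/36, -1/4), radius 1/63; t3: center (-1/2, 1/2), radius 1/12; t4: center (37/144, -11/36), radius 1/864; t5: center (1/4, -43/144), radius 1/864

Follow each t-input down from C: c' goes to c + r*c', radius to r*r'.
tracing t2 down its 2-map path: center (7/36, -1/4), radius 1/63
tracing t5 down its 3-map path: center (1/4, -43/144), radius 1/864
tracing t4 down its 3-map path: center (37/144, -11/36), radius 1/864
tracing t1 down its 1-map path: center (0, -1/2), radius 1/10
tracing t3 down its 1-map path: center (-1/2, 1/2), radius 1/12


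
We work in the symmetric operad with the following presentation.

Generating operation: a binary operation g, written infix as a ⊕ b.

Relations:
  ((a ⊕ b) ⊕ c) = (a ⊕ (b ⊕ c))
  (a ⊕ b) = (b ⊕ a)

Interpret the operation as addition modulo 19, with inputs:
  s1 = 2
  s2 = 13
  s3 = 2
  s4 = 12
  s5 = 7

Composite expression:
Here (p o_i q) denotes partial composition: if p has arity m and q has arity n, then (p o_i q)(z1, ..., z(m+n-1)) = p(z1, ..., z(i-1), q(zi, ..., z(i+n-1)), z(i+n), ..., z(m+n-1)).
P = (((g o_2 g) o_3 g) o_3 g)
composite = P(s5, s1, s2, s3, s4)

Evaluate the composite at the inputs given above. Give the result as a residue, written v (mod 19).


17 (mod 19)

(s2 ⊕ s3) = 15
((s2 ⊕ s3) ⊕ s4) = 8
(s1 ⊕ ((s2 ⊕ s3) ⊕ s4)) = 10
(s5 ⊕ (s1 ⊕ ((s2 ⊕ s3) ⊕ s4))) = 17


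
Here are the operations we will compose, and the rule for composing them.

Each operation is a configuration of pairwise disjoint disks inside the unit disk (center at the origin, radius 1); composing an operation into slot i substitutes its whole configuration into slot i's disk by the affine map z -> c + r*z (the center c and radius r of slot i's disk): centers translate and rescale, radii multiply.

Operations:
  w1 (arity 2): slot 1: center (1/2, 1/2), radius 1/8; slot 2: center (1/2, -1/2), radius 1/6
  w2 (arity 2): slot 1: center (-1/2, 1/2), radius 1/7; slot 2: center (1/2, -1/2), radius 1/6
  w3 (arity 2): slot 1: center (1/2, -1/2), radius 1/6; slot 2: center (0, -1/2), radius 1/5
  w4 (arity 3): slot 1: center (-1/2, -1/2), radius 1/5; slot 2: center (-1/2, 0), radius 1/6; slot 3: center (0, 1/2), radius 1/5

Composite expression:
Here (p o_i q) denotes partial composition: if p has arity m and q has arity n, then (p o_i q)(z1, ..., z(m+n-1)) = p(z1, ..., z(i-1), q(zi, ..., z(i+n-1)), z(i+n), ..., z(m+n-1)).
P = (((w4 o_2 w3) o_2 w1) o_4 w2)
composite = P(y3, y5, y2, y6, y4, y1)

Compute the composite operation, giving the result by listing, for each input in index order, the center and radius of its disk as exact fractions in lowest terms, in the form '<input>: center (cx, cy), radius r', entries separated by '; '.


Each y-disk chains the slot maps above it in w4; radii multiply.
for y3, the 1-step affine chain lands on center (-1/2, -1/2), radius 1/5
for y5, the 3-step affine chain lands on center (-29/72, -5/72), radius 1/288
for y2, the 3-step affine chain lands on center (-29/72, -7/72), radius 1/216
for y6, the 3-step affine chain lands on center (-31/60, -1/15), radius 1/210
for y4, the 3-step affine chain lands on center (-29/60, -1/10), radius 1/180
for y1, the 1-step affine chain lands on center (0, 1/2), radius 1/5

y1: center (0, 1/2), radius 1/5; y2: center (-29/72, -7/72), radius 1/216; y3: center (-1/2, -1/2), radius 1/5; y4: center (-29/60, -1/10), radius 1/180; y5: center (-29/72, -5/72), radius 1/288; y6: center (-31/60, -1/15), radius 1/210


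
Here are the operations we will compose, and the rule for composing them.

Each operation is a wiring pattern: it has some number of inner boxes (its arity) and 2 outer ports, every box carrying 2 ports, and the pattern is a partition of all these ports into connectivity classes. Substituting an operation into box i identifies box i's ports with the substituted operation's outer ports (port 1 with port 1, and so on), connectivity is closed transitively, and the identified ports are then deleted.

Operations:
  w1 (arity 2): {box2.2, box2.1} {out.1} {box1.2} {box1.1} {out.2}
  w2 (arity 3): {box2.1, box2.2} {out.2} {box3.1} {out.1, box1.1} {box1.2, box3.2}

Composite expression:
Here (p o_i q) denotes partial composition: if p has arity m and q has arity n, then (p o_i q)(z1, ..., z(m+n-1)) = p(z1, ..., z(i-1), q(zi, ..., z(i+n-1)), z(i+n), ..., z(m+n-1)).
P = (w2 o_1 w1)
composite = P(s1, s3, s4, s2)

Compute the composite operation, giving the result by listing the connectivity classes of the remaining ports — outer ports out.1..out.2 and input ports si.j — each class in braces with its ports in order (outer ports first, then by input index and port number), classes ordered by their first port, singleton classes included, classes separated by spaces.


{out.1} {out.2} {s1.1} {s1.2} {s2.1} {s2.2} {s3.1, s3.2} {s4.1, s4.2}

Substituting into w2 glues patterns; closure does the rest.
composing w1 on (s1, s3), with out.j its own outer ports: {out.1} {out.2} {s1.1} {s1.2} {s3.1, s3.2}
composing w2 on (s1, s3, s4, s2), with out.j its own outer ports: {out.1} {out.2} {s1.1} {s1.2} {s2.1} {s2.2} {s3.1, s3.2} {s4.1, s4.2}


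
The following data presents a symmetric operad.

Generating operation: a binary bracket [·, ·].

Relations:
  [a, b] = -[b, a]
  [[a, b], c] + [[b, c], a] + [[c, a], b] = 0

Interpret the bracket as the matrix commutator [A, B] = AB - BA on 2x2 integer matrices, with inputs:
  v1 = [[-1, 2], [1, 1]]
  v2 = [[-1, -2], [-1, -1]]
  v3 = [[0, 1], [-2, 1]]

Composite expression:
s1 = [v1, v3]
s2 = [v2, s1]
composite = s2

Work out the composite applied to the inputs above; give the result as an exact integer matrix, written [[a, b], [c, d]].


[[10, -20], [10, -10]]

[v1, v3] = [[-5, 0], [-5, 5]]
[v2, [v1, v3]] = [[10, -20], [10, -10]]


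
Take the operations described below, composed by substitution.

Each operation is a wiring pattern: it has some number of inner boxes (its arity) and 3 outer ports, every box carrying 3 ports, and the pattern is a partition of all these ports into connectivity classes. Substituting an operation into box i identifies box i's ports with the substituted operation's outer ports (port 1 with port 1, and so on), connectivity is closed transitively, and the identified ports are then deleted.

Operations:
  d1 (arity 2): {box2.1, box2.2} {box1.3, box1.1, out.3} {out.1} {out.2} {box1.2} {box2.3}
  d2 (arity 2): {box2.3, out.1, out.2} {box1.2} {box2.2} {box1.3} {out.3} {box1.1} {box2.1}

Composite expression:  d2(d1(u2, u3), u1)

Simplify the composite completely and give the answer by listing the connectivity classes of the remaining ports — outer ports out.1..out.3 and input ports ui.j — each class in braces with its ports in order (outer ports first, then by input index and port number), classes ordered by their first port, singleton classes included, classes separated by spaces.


{out.1, out.2, u1.3} {out.3} {u1.1} {u1.2} {u2.1, u2.3} {u2.2} {u3.1, u3.2} {u3.3}

Substituting into d2 glues patterns; closure does the rest.
through d1, on inputs (u2, u3): {out.1} {out.2} {out.3, u2.1, u2.3} {u2.2} {u3.1, u3.2} {u3.3} (out.j = stage outer ports)
through d2, on inputs (u2, u3, u1): {out.1, out.2, u1.3} {out.3} {u1.1} {u1.2} {u2.1, u2.3} {u2.2} {u3.1, u3.2} {u3.3} (out.j = stage outer ports)


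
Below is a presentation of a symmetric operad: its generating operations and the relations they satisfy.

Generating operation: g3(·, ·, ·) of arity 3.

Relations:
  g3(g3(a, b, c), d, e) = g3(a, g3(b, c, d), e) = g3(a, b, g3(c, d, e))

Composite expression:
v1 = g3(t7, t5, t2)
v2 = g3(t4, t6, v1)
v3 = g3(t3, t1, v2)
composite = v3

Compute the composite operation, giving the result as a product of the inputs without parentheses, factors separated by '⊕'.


t3 ⊕ t1 ⊕ t4 ⊕ t6 ⊕ t7 ⊕ t5 ⊕ t2


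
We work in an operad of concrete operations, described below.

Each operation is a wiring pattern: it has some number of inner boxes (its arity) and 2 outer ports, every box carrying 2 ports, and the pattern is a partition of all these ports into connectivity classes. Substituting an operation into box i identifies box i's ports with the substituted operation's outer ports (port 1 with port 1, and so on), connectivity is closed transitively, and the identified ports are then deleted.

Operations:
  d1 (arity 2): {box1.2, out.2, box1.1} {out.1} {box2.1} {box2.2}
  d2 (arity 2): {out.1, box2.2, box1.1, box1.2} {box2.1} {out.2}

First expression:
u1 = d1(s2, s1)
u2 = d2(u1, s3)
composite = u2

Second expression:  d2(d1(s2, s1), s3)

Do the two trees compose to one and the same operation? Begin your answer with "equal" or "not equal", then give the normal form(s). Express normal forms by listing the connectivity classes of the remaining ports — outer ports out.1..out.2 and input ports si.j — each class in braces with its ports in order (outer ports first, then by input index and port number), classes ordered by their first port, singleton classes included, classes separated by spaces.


equal; the common form is {out.1, s2.1, s2.2, s3.2} {out.2} {s1.1} {s1.2} {s3.1}

Normal form of the first expression: {out.1, s2.1, s2.2, s3.2} {out.2} {s1.1} {s1.2} {s3.1}
Normal form of the second expression: {out.1, s2.1, s2.2, s3.2} {out.2} {s1.1} {s1.2} {s3.1}
Both agree, so they are equal.


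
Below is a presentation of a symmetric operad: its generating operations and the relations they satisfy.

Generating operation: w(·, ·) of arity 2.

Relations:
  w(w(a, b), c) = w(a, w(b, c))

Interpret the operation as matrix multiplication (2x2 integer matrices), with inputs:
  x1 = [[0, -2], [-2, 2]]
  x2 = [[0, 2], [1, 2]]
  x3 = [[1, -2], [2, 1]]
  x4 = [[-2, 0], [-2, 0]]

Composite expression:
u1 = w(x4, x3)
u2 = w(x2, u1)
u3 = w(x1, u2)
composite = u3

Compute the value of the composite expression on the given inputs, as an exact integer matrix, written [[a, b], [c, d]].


[[12, -24], [-4, 8]]

w(x4, x3) = [[-2, 4], [-2, 4]]
w(x2, w(x4, x3)) = [[-4, 8], [-6, 12]]
w(x1, w(x2, w(x4, x3))) = [[12, -24], [-4, 8]]


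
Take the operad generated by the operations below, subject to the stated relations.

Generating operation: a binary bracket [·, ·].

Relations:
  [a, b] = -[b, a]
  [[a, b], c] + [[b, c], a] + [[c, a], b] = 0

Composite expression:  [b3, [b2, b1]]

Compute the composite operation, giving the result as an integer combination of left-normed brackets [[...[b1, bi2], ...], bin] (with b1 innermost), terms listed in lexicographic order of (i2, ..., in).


A multilinear Lie element is pinned by b1-initial words (b1 innermost).
Composite bracket: [b3, [b2, b1]]
Full expansion: 4 signed words from ab - ba (2^2 = 4).
Collect the words opening with b1:
  sign of b1b2b3 is +1, so it contributes +[[b1, b2], b3]

[[b1, b2], b3]


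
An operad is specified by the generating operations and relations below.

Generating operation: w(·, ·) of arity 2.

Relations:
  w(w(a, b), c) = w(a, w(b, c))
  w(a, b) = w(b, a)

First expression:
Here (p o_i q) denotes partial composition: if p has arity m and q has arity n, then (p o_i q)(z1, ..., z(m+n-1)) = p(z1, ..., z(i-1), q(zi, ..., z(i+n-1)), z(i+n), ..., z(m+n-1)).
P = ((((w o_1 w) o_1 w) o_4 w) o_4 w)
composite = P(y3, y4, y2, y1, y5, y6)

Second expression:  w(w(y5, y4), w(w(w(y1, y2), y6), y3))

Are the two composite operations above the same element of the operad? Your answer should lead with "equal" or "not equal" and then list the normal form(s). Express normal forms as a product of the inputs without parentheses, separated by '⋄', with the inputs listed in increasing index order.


equal; both compose to y1 ⋄ y2 ⋄ y3 ⋄ y4 ⋄ y5 ⋄ y6

The first expression reduces to y1 ⋄ y2 ⋄ y3 ⋄ y4 ⋄ y5 ⋄ y6
The second expression reduces to y1 ⋄ y2 ⋄ y3 ⋄ y4 ⋄ y5 ⋄ y6
One common form — equal.


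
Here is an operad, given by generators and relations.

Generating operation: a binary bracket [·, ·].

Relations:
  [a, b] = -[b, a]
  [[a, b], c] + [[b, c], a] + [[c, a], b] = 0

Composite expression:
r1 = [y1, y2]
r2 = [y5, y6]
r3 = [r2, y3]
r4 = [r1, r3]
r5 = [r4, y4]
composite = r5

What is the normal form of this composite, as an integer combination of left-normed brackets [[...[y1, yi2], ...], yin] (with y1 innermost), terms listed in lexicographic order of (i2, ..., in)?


-[[[[[y1, y2], y3], y5], y6], y4] + [[[[[y1, y2], y3], y6], y5], y4] + [[[[[y1, y2], y5], y6], y3], y4] - [[[[[y1, y2], y6], y5], y3], y4]


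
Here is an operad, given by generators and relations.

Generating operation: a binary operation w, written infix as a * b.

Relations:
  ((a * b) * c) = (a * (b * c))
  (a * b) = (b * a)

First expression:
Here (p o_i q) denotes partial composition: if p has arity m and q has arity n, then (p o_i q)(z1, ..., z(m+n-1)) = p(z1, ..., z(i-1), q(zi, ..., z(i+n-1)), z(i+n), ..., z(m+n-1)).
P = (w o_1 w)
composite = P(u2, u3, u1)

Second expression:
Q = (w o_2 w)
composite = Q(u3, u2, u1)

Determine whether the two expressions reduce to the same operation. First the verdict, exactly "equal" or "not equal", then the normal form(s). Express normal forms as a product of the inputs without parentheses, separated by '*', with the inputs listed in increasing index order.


Reducing the first expression gives u1 * u2 * u3
Reducing the second expression gives u1 * u2 * u3
The normal forms match — equal.

equal; the common form is u1 * u2 * u3


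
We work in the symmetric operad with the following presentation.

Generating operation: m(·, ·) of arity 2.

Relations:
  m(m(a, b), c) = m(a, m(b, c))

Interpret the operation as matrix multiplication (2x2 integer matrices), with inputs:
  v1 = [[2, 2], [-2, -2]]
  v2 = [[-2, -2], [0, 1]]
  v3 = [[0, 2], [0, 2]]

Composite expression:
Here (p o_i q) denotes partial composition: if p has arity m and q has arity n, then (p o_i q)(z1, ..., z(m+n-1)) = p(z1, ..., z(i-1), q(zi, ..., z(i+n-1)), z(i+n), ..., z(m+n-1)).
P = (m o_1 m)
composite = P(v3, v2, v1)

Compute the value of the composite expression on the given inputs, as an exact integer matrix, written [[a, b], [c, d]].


[[-4, -4], [-4, -4]]


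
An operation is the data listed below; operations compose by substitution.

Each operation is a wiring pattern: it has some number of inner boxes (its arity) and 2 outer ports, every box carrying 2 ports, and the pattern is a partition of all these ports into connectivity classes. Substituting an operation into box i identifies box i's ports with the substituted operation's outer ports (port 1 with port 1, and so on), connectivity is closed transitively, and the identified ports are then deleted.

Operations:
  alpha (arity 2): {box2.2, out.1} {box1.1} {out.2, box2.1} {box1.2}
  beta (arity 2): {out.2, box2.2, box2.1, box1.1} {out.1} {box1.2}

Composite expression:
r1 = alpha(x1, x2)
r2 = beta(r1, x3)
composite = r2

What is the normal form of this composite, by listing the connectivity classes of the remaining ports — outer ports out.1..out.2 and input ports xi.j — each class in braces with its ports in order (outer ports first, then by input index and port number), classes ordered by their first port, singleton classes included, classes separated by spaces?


Substituting into beta glues patterns; closure does the rest.
stage alpha: inputs (x1, x2), connectivity {out.1, x2.2} {out.2, x2.1} {x1.1} {x1.2}, out.j its boundary
stage beta: inputs (x1, x2, x3), connectivity {out.1} {out.2, x2.2, x3.1, x3.2} {x1.1} {x1.2} {x2.1}, out.j its boundary

{out.1} {out.2, x2.2, x3.1, x3.2} {x1.1} {x1.2} {x2.1}


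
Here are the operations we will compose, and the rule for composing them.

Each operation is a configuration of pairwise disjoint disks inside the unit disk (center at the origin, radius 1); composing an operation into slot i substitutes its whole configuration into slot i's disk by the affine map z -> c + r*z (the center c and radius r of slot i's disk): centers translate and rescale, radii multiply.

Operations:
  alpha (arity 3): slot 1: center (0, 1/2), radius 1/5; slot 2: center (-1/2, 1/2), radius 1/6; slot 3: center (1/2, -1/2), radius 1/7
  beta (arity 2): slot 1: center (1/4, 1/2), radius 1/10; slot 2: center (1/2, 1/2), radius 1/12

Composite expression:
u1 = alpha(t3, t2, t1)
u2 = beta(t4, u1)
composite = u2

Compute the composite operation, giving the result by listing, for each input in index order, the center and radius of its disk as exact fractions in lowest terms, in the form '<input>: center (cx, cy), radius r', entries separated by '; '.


t1: center (13/24, 11/24), radius 1/84; t2: center (11/24, 13/24), radius 1/72; t3: center (1/2, 13/24), radius 1/60; t4: center (1/4, 1/2), radius 1/10

Follow each t-input down from beta: c' goes to c + r*c', radius to r*r'.
tracing t4 down its 1-map path: center (1/4, 1/2), radius 1/10
tracing t3 down its 2-map path: center (1/2, 13/24), radius 1/60
tracing t2 down its 2-map path: center (11/24, 13/24), radius 1/72
tracing t1 down its 2-map path: center (13/24, 11/24), radius 1/84


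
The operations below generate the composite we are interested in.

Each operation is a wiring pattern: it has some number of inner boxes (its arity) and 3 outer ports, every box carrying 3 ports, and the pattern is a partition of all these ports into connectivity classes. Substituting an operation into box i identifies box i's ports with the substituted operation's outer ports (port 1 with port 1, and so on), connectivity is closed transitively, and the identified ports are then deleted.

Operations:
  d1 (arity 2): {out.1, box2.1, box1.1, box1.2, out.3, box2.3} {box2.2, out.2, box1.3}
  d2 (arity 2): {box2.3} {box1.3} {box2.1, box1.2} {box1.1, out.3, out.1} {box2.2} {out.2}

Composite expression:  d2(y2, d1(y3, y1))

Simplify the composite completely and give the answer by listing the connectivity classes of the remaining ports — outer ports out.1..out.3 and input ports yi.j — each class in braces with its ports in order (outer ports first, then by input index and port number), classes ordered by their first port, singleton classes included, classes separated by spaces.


{out.1, out.3, y2.1} {out.2} {y1.1, y1.3, y2.2, y3.1, y3.2} {y1.2, y3.3} {y2.3}

Treat the ports identified at d2 as solder joints: merge, then drop.
after d1, the pattern on (y3, y1) reads {out.1, out.3, y1.1, y1.3, y3.1, y3.2} {out.2, y1.2, y3.3} (out.j = its outer ports)
after d2, the pattern on (y2, y3, y1) reads {out.1, out.3, y2.1} {out.2} {y1.1, y1.3, y2.2, y3.1, y3.2} {y1.2, y3.3} {y2.3} (out.j = its outer ports)


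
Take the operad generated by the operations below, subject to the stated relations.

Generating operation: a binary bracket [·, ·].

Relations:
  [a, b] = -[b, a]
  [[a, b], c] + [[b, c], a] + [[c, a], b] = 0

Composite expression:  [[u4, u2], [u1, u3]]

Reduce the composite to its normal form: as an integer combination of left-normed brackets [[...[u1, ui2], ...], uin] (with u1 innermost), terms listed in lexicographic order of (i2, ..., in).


[[[u1, u3], u2], u4] - [[[u1, u3], u4], u2]

Expand each bracket as ab - ba; the u1-initial words give the coefficients.
Composite bracket: [[u4, u2], [u1, u3]]
Expanding via [a, b] = ab - ba: 8 signed words (2^3 = 8).
Coefficients come from the u1-initial words:
  from u1u3u2u4, sign +1: term +[[[u1, u3], u2], u4]
  from u1u3u4u2, sign -1: term -[[[u1, u3], u4], u2]


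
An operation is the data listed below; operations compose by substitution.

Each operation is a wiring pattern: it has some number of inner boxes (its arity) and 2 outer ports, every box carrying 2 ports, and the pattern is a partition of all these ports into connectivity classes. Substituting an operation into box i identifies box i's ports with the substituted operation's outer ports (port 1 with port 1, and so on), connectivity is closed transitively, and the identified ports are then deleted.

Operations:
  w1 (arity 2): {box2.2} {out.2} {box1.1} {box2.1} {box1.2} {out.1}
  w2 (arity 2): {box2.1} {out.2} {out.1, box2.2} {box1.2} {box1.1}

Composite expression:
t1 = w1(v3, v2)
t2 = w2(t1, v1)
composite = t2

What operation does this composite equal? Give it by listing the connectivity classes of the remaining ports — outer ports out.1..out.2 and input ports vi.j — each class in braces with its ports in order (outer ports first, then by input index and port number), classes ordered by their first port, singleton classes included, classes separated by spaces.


{out.1, v1.2} {out.2} {v1.1} {v2.1} {v2.2} {v3.1} {v3.2}


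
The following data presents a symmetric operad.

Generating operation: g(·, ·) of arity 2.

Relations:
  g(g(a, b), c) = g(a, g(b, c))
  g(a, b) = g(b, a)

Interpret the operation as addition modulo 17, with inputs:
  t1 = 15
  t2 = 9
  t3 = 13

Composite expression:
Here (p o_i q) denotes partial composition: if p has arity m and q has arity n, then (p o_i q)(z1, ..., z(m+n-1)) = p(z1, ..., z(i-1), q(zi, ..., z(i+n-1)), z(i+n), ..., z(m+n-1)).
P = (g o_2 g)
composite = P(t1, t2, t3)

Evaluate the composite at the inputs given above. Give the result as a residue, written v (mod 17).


3 (mod 17)

g(t2, t3) = 5
g(t1, g(t2, t3)) = 3


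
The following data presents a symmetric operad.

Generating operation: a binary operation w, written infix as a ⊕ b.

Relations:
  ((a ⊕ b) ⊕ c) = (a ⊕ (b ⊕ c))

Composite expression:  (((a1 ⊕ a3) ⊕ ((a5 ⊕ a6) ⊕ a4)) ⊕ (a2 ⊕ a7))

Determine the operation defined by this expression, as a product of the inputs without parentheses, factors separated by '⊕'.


a1 ⊕ a3 ⊕ a5 ⊕ a6 ⊕ a4 ⊕ a2 ⊕ a7

All parenthesizations of w agree; list the a-inputs left to right.
(a1 ⊕ a3) flattens to a1 ⊕ a3
(a5 ⊕ a6) flattens to a5 ⊕ a6
((a5 ⊕ a6) ⊕ a4) flattens to a5 ⊕ a6 ⊕ a4
((a1 ⊕ a3) ⊕ ((a5 ⊕ a6) ⊕ a4)) flattens to a1 ⊕ a3 ⊕ a5 ⊕ a6 ⊕ a4
(a2 ⊕ a7) flattens to a2 ⊕ a7
(((a1 ⊕ a3) ⊕ ((a5 ⊕ a6) ⊕ a4)) ⊕ (a2 ⊕ a7)) flattens to a1 ⊕ a3 ⊕ a5 ⊕ a6 ⊕ a4 ⊕ a2 ⊕ a7


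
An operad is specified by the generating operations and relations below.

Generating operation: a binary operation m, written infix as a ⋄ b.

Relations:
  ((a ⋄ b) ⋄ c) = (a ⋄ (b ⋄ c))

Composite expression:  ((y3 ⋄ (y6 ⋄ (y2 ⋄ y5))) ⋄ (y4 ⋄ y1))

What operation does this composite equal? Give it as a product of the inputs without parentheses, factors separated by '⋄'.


Every regrouping of m is equal, so read the y-inputs in written order.
(y2 ⋄ y5) linearizes to y2 ⋄ y5
(y6 ⋄ (y2 ⋄ y5)) linearizes to y6 ⋄ y2 ⋄ y5
(y3 ⋄ (y6 ⋄ (y2 ⋄ y5))) linearizes to y3 ⋄ y6 ⋄ y2 ⋄ y5
(y4 ⋄ y1) linearizes to y4 ⋄ y1
((y3 ⋄ (y6 ⋄ (y2 ⋄ y5))) ⋄ (y4 ⋄ y1)) linearizes to y3 ⋄ y6 ⋄ y2 ⋄ y5 ⋄ y4 ⋄ y1

y3 ⋄ y6 ⋄ y2 ⋄ y5 ⋄ y4 ⋄ y1


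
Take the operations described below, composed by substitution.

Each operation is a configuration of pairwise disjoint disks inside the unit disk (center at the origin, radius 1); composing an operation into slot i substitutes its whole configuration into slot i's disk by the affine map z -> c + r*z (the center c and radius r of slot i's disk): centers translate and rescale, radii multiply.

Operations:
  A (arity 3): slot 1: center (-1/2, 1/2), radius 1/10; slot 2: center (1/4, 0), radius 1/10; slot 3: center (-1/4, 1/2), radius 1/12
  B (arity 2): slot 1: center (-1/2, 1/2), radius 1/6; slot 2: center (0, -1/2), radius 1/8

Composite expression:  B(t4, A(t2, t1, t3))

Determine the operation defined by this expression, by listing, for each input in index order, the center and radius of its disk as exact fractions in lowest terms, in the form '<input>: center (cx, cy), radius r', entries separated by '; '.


t1: center (1/32, -1/2), radius 1/80; t2: center (-1/16, -7/16), radius 1/80; t3: center (-1/32, -7/16), radius 1/96; t4: center (-1/2, 1/2), radius 1/6

Only the slot chain above each t matters under B; compose those maps.
t4 passes through 1 substitution, ending at center (-1/2, 1/2), radius 1/6
t2 passes through 2 substitutions, ending at center (-1/16, -7/16), radius 1/80
t1 passes through 2 substitutions, ending at center (1/32, -1/2), radius 1/80
t3 passes through 2 substitutions, ending at center (-1/32, -7/16), radius 1/96


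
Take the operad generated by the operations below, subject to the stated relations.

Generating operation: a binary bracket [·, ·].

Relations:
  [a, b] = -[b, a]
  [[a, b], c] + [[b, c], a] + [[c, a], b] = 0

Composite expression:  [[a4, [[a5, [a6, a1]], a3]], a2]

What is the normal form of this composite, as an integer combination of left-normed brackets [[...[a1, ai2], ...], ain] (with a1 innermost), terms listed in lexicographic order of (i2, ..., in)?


-[[[[[a1, a6], a5], a3], a4], a2]


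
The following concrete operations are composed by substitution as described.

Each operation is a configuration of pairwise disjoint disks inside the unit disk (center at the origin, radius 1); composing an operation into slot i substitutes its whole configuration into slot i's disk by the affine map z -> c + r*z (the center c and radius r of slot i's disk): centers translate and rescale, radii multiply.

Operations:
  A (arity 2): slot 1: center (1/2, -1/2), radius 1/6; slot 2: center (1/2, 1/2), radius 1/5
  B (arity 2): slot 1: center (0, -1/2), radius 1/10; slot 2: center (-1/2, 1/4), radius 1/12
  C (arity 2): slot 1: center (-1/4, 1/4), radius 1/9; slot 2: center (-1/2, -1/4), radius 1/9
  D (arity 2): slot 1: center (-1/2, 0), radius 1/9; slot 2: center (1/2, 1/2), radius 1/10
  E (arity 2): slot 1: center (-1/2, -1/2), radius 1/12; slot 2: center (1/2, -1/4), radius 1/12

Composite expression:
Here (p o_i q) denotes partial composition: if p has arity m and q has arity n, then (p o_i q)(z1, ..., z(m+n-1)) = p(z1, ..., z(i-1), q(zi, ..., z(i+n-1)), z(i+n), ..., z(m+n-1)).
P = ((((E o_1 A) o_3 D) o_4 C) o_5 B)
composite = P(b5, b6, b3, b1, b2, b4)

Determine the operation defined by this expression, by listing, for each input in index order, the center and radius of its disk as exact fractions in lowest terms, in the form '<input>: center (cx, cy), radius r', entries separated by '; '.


Follow each b-input down from E: c' goes to c + r*c', radius to r*r'.
for b5, the 2-step affine chain lands on center (-11/24, -13/24), radius 1/72
for b6, the 2-step affine chain lands on center (-11/24, -11/24), radius 1/60
for b3, the 2-step affine chain lands on center (11/24, -1/4), radius 1/108
for b1, the 3-step affine chain lands on center (259/480, -33/160), radius 1/1080
for b2, the 4-step affine chain lands on center (43/80, -911/4320), radius 1/10800
for b4, the 4-step affine chain lands on center (29/54, -227/1080), radius 1/12960

b1: center (259/480, -33/160), radius 1/1080; b2: center (43/80, -911/4320), radius 1/10800; b3: center (11/24, -1/4), radius 1/108; b4: center (29/54, -227/1080), radius 1/12960; b5: center (-11/24, -13/24), radius 1/72; b6: center (-11/24, -11/24), radius 1/60


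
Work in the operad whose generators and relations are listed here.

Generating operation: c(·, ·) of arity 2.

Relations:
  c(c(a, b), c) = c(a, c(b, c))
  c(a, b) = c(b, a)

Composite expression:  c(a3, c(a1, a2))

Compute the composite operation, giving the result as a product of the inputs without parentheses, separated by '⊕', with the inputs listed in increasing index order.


Key point: c commutes, so take the a-inputs in any fixed order.
c(a1, a2) flattens to a1 ⊕ a2
c(a3, c(a1, a2)) flattens to a3 ⊕ a1 ⊕ a2
the factors in increasing index order: a1 ⊕ a2 ⊕ a3

a1 ⊕ a2 ⊕ a3


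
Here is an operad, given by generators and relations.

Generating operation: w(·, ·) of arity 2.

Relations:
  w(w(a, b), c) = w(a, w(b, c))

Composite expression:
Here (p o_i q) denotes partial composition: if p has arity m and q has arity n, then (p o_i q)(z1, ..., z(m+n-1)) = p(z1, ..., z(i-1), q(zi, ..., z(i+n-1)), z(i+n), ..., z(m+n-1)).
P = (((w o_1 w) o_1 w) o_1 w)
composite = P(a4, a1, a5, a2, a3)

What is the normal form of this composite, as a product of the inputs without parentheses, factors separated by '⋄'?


a4 ⋄ a1 ⋄ a5 ⋄ a2 ⋄ a3

Under associativity of w, the answer is the a's in reading order.
w(a4, a1) flattens to a4 ⋄ a1
w(w(a4, a1), a5) flattens to a4 ⋄ a1 ⋄ a5
w(w(w(a4, a1), a5), a2) flattens to a4 ⋄ a1 ⋄ a5 ⋄ a2
w(w(w(w(a4, a1), a5), a2), a3) flattens to a4 ⋄ a1 ⋄ a5 ⋄ a2 ⋄ a3


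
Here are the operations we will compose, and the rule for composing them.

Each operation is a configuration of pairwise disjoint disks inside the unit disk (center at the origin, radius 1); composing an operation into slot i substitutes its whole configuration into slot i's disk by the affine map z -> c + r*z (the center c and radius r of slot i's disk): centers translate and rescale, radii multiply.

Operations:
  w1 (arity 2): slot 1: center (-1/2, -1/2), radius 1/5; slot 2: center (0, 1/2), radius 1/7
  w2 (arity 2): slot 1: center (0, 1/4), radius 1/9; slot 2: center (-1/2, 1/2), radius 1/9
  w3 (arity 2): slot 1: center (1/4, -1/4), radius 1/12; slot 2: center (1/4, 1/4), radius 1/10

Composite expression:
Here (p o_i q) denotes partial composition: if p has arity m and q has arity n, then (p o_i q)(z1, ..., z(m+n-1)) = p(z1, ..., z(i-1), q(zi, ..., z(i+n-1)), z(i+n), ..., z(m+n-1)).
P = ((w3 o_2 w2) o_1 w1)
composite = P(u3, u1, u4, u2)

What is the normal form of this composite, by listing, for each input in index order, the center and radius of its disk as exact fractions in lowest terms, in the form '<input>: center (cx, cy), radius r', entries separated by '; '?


Nesting under w3 composes maps z -> c + r*z down each u-path.
tracing u3 down its 2-map path: center (5/24, -7/24), radius 1/60
tracing u1 down its 2-map path: center (1/4, -5/24), radius 1/84
tracing u4 down its 2-map path: center (1/4, 11/40), radius 1/90
tracing u2 down its 2-map path: center (1/5, 3/10), radius 1/90

u1: center (1/4, -5/24), radius 1/84; u2: center (1/5, 3/10), radius 1/90; u3: center (5/24, -7/24), radius 1/60; u4: center (1/4, 11/40), radius 1/90


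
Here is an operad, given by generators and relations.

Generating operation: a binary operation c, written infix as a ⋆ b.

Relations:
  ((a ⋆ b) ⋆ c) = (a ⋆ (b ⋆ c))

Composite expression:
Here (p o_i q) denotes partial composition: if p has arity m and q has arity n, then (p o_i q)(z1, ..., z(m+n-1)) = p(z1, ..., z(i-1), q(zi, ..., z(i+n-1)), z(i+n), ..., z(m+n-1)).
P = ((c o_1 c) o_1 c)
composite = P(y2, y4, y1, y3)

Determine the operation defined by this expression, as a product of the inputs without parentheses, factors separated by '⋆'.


y2 ⋆ y4 ⋆ y1 ⋆ y3

Under associativity of c, the answer is the y's in reading order.
(y2 ⋆ y4) linearizes to y2 ⋆ y4
((y2 ⋆ y4) ⋆ y1) linearizes to y2 ⋆ y4 ⋆ y1
(((y2 ⋆ y4) ⋆ y1) ⋆ y3) linearizes to y2 ⋆ y4 ⋆ y1 ⋆ y3


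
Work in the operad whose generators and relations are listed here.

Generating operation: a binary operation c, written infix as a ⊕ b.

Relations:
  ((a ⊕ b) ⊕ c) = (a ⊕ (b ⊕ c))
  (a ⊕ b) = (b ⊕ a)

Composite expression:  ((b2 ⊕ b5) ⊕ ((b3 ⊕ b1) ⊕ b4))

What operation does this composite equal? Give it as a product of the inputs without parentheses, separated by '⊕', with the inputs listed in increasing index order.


With c associative and commutative, the b-input set is all that matters.
(b2 ⊕ b5) collapses to b2 ⊕ b5
(b3 ⊕ b1) collapses to b3 ⊕ b1
((b3 ⊕ b1) ⊕ b4) collapses to b3 ⊕ b1 ⊕ b4
((b2 ⊕ b5) ⊕ ((b3 ⊕ b1) ⊕ b4)) collapses to b2 ⊕ b5 ⊕ b3 ⊕ b1 ⊕ b4
rearranged into index order: b1 ⊕ b2 ⊕ b3 ⊕ b4 ⊕ b5

b1 ⊕ b2 ⊕ b3 ⊕ b4 ⊕ b5


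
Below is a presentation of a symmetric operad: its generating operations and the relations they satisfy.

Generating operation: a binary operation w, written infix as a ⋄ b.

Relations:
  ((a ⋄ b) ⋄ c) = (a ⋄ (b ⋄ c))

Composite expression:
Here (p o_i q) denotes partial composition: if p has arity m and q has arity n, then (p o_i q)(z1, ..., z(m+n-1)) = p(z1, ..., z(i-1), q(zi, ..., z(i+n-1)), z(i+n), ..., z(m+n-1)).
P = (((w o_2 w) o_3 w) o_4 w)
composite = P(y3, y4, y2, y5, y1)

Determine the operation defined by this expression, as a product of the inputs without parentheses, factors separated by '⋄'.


y3 ⋄ y4 ⋄ y2 ⋄ y5 ⋄ y1


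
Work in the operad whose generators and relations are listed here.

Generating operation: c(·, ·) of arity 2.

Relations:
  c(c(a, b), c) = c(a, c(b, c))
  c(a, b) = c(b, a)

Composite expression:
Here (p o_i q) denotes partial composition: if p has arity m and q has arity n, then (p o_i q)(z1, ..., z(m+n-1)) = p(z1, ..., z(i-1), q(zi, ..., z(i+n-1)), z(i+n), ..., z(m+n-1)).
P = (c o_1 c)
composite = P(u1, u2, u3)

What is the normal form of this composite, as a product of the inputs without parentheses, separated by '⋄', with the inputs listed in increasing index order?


Key point: c commutes, so take the u-inputs in any fixed order.
c(u1, u2) flattens to u1 ⋄ u2
c(c(u1, u2), u3) flattens to u1 ⋄ u2 ⋄ u3
rearranged into index order: u1 ⋄ u2 ⋄ u3

u1 ⋄ u2 ⋄ u3


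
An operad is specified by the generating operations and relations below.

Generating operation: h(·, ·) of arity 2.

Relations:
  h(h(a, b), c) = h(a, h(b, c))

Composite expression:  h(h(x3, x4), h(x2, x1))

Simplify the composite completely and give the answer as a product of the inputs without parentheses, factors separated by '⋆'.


All parenthesizations of h agree; list the x-inputs left to right.
h(x3, x4) reduces to x3 ⋆ x4
h(x2, x1) reduces to x2 ⋆ x1
h(h(x3, x4), h(x2, x1)) reduces to x3 ⋆ x4 ⋆ x2 ⋆ x1

x3 ⋆ x4 ⋆ x2 ⋆ x1


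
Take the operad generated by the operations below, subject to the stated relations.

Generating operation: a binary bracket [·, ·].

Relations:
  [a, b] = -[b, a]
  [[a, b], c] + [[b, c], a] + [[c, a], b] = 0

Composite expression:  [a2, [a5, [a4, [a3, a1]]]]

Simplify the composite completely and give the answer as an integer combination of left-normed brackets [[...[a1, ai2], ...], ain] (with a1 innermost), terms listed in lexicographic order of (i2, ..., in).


[[[[a1, a3], a4], a5], a2]

Expand each bracket as ab - ba; the a1-initial words give the coefficients.
Composite bracket: [a2, [a5, [a4, [a3, a1]]]]
Applying ab - ba throughout gives 16 signed words (2^4 = 16).
Words beginning with a1 determine it all:
  a1a3a4a5a2 appears with sign +1, giving the term +[[[[a1, a3], a4], a5], a2]


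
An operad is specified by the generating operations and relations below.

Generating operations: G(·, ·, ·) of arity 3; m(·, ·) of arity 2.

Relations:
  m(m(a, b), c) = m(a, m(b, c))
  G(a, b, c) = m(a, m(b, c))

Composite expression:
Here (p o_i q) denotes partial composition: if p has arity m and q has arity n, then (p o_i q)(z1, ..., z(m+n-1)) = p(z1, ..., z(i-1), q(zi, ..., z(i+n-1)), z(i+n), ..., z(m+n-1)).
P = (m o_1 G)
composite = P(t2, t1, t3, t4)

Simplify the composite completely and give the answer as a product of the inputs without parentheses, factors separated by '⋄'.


t2 ⋄ t1 ⋄ t3 ⋄ t4

Under associativity of m, the answer is the t's in reading order.
G(t2, t1, t3) reduces to t2 ⋄ t1 ⋄ t3
m(G(t2, t1, t3), t4) reduces to t2 ⋄ t1 ⋄ t3 ⋄ t4
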